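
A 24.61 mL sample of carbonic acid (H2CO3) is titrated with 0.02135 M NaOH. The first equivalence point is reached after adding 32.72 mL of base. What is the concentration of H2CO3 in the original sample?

n(NaOH) = 0.02135 x 0.03272 = 0.0006986 mol.
At the first equivalence point, 1 mol OH^- react per mol H2CO3, so n(H2CO3) = 0.0006986 / 1 = 0.0006986 mol.
[H2CO3] = 0.0006986 / 0.02461 L = 0.0284 M.

0.0284 M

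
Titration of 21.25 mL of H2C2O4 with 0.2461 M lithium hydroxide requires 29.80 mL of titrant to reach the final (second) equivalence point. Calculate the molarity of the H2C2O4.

n(LiOH) = 0.2461 x 0.02980 = 0.007334 mol.
At the final (second) equivalence point, 2 mol OH^- react per mol H2C2O4, so n(H2C2O4) = 0.007334 / 2 = 0.003667 mol.
[H2C2O4] = 0.003667 / 0.02125 L = 0.173 M.

0.173 M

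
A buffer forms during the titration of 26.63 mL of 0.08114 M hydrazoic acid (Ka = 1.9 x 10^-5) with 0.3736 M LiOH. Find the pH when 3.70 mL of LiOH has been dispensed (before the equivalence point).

4.97

Initial n(HN3) = 0.08114 x 0.02663 = 0.002161 mol.
n(LiOH) added = 0.3736 x 0.003700 = 0.001382 mol, converting that many moles of HN3 to N3-.
Remaining n(HN3) = 0.0007784 mol; n(N3-) = 0.001382 mol.
By Henderson-Hasselbalch, pH = pKa + log([A^-]/[HA]) = 4.72 + log(0.001382/0.0007784) = 4.72 + (+0.25) = 4.97.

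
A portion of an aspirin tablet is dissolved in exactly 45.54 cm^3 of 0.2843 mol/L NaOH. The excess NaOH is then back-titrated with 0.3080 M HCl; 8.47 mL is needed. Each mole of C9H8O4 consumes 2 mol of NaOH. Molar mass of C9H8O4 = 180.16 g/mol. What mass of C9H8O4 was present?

0.931 g

Total n(NaOH) added = 0.2843 x 0.04554 = 0.01295 mol.
n(HCl) used = 0.3080 x 0.008470 = 0.002609 mol, which equals the excess n(NaOH).
So n(NaOH) consumed by the sample = 0.01295 - 0.002609 = 0.01034 mol.
n(C9H8O4) = 0.01034 / 2 = 0.005169 mol.
mass = 0.005169 mol x 180.16 g/mol = 0.931 g.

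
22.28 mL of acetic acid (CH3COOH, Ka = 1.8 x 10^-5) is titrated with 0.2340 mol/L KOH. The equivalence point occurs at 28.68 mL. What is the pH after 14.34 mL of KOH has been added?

4.74

14.34 mL is exactly half the equivalence volume (28.68/2), i.e. the half-equivalence point.
There, n(HA) = n(A^-), so pH = pKa = -log(1.8 x 10^-5) = 4.74.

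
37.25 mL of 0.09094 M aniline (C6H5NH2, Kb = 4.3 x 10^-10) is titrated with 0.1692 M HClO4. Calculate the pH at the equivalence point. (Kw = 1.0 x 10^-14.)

n(C6H5NH2) = 0.09094 x 0.03725 = 0.003388 mol; V(HClO4) at equivalence = 0.003388/0.1692 = 0.02002 L.
At equivalence the base is fully converted to C6H5NH3+; total volume = 0.05727 L, so [C6H5NH3+] = 0.003388/0.05727 = 0.05915 M.
Ka(C6H5NH3+) = Kw/Kb = 1.0e-14 / 4.3 x 10^-10 = 2.33e-5.
[H^+] = sqrt(Ka x [C6H5NH3+]) = sqrt(2.33e-5 x 0.05915) = 0.00117 M.
pH = -log(0.00117) = 2.93.

2.93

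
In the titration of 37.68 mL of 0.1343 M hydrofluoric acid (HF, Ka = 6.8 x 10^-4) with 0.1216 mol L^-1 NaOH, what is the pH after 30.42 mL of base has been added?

Initial n(HF) = 0.1343 x 0.03768 = 0.005060 mol.
n(NaOH) added = 0.1216 x 0.03042 = 0.003699 mol, converting that many moles of HF to F-.
Remaining n(HF) = 0.001361 mol; n(F-) = 0.003699 mol.
By Henderson-Hasselbalch, pH = pKa + log([A^-]/[HA]) = 3.17 + log(0.003699/0.001361) = 3.17 + (+0.43) = 3.60.

3.60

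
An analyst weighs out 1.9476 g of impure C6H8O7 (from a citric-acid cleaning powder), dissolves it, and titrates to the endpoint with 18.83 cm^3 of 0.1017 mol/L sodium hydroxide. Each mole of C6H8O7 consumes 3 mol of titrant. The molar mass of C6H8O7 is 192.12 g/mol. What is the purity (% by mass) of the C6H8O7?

n(NaOH) = 0.1017 x 0.01883 = 0.001915 mol.
n(C6H8O7) = 0.001915 / 3 = 0.0006383 mol.
mass of C6H8O7 = 0.0006383 x 192.12 = 0.1226 g.
% purity = 0.1226 / 1.9476 x 100 = 6.30%.

6.30%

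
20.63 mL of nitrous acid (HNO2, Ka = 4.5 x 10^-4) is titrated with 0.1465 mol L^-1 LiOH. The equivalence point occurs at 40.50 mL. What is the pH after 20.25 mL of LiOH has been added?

3.35

20.25 mL is exactly half the equivalence volume (40.50/2), i.e. the half-equivalence point.
There, n(HA) = n(A^-), so pH = pKa = -log(4.5 x 10^-4) = 3.35.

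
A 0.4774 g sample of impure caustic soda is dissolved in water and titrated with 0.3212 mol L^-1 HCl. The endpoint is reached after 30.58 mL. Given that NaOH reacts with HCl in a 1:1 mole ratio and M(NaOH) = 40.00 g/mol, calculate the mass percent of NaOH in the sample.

n(HCl) = 0.3212 x 0.03058 = 0.009822 mol.
n(NaOH) = 0.009822 / 1 = 0.009822 mol.
mass of NaOH = 0.009822 x 40.00 = 0.3929 g.
% purity = 0.3929 / 0.4774 x 100 = 82.3%.

82.3%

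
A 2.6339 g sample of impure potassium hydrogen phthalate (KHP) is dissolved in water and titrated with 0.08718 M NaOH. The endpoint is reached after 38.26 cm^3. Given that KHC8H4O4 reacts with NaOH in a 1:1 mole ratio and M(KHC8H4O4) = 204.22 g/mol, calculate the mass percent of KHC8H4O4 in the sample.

n(NaOH) = 0.08718 x 0.03826 = 0.003336 mol.
n(KHC8H4O4) = 0.003336 / 1 = 0.003336 mol.
mass of KHC8H4O4 = 0.003336 x 204.22 = 0.6812 g.
% purity = 0.6812 / 2.6339 x 100 = 25.9%.

25.9%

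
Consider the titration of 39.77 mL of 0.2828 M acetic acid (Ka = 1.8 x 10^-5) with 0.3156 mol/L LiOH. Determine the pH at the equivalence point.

8.96

n(CH3COOH) = 0.2828 x 0.03977 = 0.01125 mol; V(LiOH) at equivalence = 0.01125/0.3156 = 0.03564 L.
At equivalence all the acid is converted to CH3COO-; total volume = 0.03977 + 0.03564 = 0.07541 L, so [CH3COO-] = 0.01125/0.07541 = 0.1492 M.
Kb = Kw/Ka = 1.0e-14 / 1.8 x 10^-5 = 5.56e-10.
[OH^-] = sqrt(Kb x [CH3COO-]) = sqrt(5.56e-10 x 0.1492) = 9.10e-6 M.
pOH = 5.04, so pH = 14.00 - 5.04 = 8.96.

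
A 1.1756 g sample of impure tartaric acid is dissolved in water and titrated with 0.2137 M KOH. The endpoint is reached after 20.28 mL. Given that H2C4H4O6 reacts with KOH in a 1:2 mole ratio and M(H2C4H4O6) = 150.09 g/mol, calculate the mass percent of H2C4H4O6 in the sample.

27.7%

n(KOH) = 0.2137 x 0.02028 = 0.004334 mol.
n(H2C4H4O6) = 0.004334 / 2 = 0.002167 mol.
mass of H2C4H4O6 = 0.002167 x 150.09 = 0.3252 g.
% purity = 0.3252 / 1.1756 x 100 = 27.7%.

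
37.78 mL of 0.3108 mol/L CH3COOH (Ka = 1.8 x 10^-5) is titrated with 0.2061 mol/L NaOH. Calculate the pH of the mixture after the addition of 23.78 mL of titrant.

4.60

Initial n(CH3COOH) = 0.3108 x 0.03778 = 0.01174 mol.
n(NaOH) added = 0.2061 x 0.02378 = 0.004901 mol, converting that many moles of CH3COOH to CH3COO-.
Remaining n(CH3COOH) = 0.006841 mol; n(CH3COO-) = 0.004901 mol.
By Henderson-Hasselbalch, pH = pKa + log([A^-]/[HA]) = 4.74 + log(0.004901/0.006841) = 4.74 + (-0.14) = 4.60.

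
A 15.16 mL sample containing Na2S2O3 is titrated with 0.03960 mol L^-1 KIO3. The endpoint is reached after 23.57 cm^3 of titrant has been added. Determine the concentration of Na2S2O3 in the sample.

n(KIO3) = 0.03960 x 0.02357 = 0.0009334 mol.
From the balanced equation, 1 mol KIO3 reacts with 6 mol Na2S2O3, so n(Na2S2O3) = 0.0009334 x 6/1 = 0.005600 mol.
[Na2S2O3] = 0.005600 / 0.01516 L = 0.369 M.

0.369 M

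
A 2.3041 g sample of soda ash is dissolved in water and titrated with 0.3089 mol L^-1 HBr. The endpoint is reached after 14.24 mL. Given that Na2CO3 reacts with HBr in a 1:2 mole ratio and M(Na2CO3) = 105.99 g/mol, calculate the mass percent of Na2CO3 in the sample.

10.1%

n(HBr) = 0.3089 x 0.01424 = 0.004399 mol.
n(Na2CO3) = 0.004399 / 2 = 0.002199 mol.
mass of Na2CO3 = 0.002199 x 105.99 = 0.2331 g.
% purity = 0.2331 / 2.3041 x 100 = 10.1%.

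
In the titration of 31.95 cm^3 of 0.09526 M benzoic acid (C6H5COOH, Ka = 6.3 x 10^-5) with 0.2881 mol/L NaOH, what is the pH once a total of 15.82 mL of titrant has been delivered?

n(acid) = 0.09526 x 0.03195 = 0.003044 mol; n(NaOH) added = 0.2881 x 0.01582 = 0.004558 mol.
Base is in excess by 0.004558 - 0.003044 = 0.001514 mol in a total volume of 0.04777 L.
[OH^-] = 0.001514/0.04777 = 0.03170 M, so pOH = 1.50 and pH = 14.00 - 1.50 = 12.50.

12.50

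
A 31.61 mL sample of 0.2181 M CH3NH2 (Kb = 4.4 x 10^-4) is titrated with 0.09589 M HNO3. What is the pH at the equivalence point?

5.91

n(CH3NH2) = 0.2181 x 0.03161 = 0.006894 mol; V(HNO3) at equivalence = 0.006894/0.09589 = 0.07190 L.
At equivalence the base is fully converted to CH3NH3+; total volume = 0.1035 L, so [CH3NH3+] = 0.006894/0.1035 = 0.06661 M.
Ka(CH3NH3+) = Kw/Kb = 1.0e-14 / 4.4 x 10^-4 = 2.27e-11.
[H^+] = sqrt(Ka x [CH3NH3+]) = sqrt(2.27e-11 x 0.06661) = 1.23e-6 M.
pH = -log(1.23e-6) = 5.91.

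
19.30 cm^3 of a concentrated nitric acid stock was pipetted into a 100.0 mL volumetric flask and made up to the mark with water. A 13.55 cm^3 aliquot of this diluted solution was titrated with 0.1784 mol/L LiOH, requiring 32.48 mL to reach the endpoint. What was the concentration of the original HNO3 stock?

2.22 M

n(LiOH) = 0.1784 x 0.03248 = 0.005794 mol.
n(HNO3) in the aliquot = 0.005794 mol.
[diluted HNO3] = 0.005794 / 0.01355 = 0.4276 M.
Dilution factor = 100.0/19.30 = 5.181, so [stock] = 0.4276 x 5.181 = 2.22 M.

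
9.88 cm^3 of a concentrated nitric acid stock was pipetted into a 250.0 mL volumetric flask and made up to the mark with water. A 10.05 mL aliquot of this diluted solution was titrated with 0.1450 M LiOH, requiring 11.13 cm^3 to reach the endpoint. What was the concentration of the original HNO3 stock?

4.06 M

n(LiOH) = 0.1450 x 0.01113 = 0.001614 mol.
n(HNO3) in the aliquot = 0.001614 mol.
[diluted HNO3] = 0.001614 / 0.01005 = 0.1606 M.
Dilution factor = 250.0/9.880 = 25.30, so [stock] = 0.1606 x 25.30 = 4.06 M.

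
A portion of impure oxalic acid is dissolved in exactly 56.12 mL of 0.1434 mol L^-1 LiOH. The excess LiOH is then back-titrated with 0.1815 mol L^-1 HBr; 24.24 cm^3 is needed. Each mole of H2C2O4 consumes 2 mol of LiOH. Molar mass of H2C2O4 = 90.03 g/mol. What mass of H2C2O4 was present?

Total n(LiOH) added = 0.1434 x 0.05612 = 0.008048 mol.
n(HBr) used = 0.1815 x 0.02424 = 0.004400 mol, which equals the excess n(LiOH).
So n(LiOH) consumed by the sample = 0.008048 - 0.004400 = 0.003648 mol.
n(H2C2O4) = 0.003648 / 2 = 0.001824 mol.
mass = 0.001824 mol x 90.03 g/mol = 0.164 g.

0.164 g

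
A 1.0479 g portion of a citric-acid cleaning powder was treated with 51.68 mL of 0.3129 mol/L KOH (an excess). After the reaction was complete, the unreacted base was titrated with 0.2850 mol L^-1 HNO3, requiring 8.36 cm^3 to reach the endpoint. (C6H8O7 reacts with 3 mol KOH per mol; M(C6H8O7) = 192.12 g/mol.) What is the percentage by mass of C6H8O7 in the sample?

Total n(KOH) added = 0.3129 x 0.05168 = 0.01617 mol.
n(HNO3) used = 0.2850 x 0.008360 = 0.002383 mol, which equals the excess n(KOH).
So n(KOH) consumed by the sample = 0.01617 - 0.002383 = 0.01379 mol.
n(C6H8O7) = 0.01379 / 3 = 0.004596 mol.
mass C6H8O7 = 0.004596 x 192.12 = 0.8830 g, so %C6H8O7 = 0.8830/1.0479 x 100 = 84.3%.

84.3%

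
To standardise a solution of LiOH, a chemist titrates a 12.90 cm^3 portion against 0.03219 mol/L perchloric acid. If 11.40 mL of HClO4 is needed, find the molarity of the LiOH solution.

0.0284 M

n(HClO4) delivered = 0.03219 x 0.01140 = 0.0003670 mol.
For a 1:1 reaction, n(LiOH) = 0.0003670 mol.
[LiOH] = 0.0003670 mol / 0.01290 L = 0.0284 M.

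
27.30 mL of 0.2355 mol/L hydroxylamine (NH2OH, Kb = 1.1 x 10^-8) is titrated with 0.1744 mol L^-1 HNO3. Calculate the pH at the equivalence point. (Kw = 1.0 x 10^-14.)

n(NH2OH) = 0.2355 x 0.02730 = 0.006429 mol; V(HNO3) at equivalence = 0.006429/0.1744 = 0.03686 L.
At equivalence the base is fully converted to NH3OH+; total volume = 0.06416 L, so [NH3OH+] = 0.006429/0.06416 = 0.1002 M.
Ka(NH3OH+) = Kw/Kb = 1.0e-14 / 1.1 x 10^-8 = 9.09e-7.
[H^+] = sqrt(Ka x [NH3OH+]) = sqrt(9.09e-7 x 0.1002) = 0.000302 M.
pH = -log(0.000302) = 3.52.

3.52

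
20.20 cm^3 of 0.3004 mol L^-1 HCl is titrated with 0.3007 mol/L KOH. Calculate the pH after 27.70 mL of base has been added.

12.67

n(acid) = 0.3004 x 0.02020 = 0.006068 mol; n(KOH) added = 0.3007 x 0.02770 = 0.008329 mol.
Base is in excess by 0.008329 - 0.006068 = 0.002261 mol in a total volume of 0.04790 L.
[OH^-] = 0.002261/0.04790 = 0.04721 M, so pOH = 1.33 and pH = 14.00 - 1.33 = 12.67.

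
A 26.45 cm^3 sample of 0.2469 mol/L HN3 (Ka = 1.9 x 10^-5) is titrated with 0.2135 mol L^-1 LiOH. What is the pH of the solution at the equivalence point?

8.89

n(HN3) = 0.2469 x 0.02645 = 0.006531 mol; V(LiOH) at equivalence = 0.006531/0.2135 = 0.03059 L.
At equivalence all the acid is converted to N3-; total volume = 0.02645 + 0.03059 = 0.05704 L, so [N3-] = 0.006531/0.05704 = 0.1145 M.
Kb = Kw/Ka = 1.0e-14 / 1.9 x 10^-5 = 5.26e-10.
[OH^-] = sqrt(Kb x [N3-]) = sqrt(5.26e-10 x 0.1145) = 7.76e-6 M.
pOH = 5.11, so pH = 14.00 - 5.11 = 8.89.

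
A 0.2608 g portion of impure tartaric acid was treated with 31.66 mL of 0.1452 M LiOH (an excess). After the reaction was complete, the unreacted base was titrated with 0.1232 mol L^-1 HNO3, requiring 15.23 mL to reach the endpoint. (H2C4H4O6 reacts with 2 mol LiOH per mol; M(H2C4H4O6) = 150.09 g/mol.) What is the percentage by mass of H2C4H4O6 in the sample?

Total n(LiOH) added = 0.1452 x 0.03166 = 0.004597 mol.
n(HNO3) used = 0.1232 x 0.01523 = 0.001876 mol, which equals the excess n(LiOH).
So n(LiOH) consumed by the sample = 0.004597 - 0.001876 = 0.002721 mol.
n(H2C4H4O6) = 0.002721 / 2 = 0.001360 mol.
mass H2C4H4O6 = 0.001360 x 150.09 = 0.2042 g, so %H2C4H4O6 = 0.2042/0.2608 x 100 = 78.3%.

78.3%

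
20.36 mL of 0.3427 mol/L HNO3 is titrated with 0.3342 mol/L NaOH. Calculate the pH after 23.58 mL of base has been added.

n(acid) = 0.3427 x 0.02036 = 0.006977 mol; n(NaOH) added = 0.3342 x 0.02358 = 0.007880 mol.
Base is in excess by 0.007880 - 0.006977 = 0.0009031 mol in a total volume of 0.04394 L.
[OH^-] = 0.0009031/0.04394 = 0.02055 M, so pOH = 1.69 and pH = 14.00 - 1.69 = 12.31.

12.31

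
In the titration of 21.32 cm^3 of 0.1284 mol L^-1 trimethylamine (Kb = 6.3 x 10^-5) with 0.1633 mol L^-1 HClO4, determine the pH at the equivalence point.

n((CH3)3N) = 0.1284 x 0.02132 = 0.002737 mol; V(HClO4) at equivalence = 0.002737/0.1633 = 0.01676 L.
At equivalence the base is fully converted to (CH3)3NH+; total volume = 0.03808 L, so [(CH3)3NH+] = 0.002737/0.03808 = 0.07188 M.
Ka((CH3)3NH+) = Kw/Kb = 1.0e-14 / 6.3 x 10^-5 = 1.59e-10.
[H^+] = sqrt(Ka x [(CH3)3NH+]) = sqrt(1.59e-10 x 0.07188) = 3.38e-6 M.
pH = -log(3.38e-6) = 5.47.

5.47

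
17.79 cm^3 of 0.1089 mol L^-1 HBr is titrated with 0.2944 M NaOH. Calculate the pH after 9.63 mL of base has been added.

12.52

n(acid) = 0.1089 x 0.01779 = 0.001937 mol; n(NaOH) added = 0.2944 x 0.009630 = 0.002835 mol.
Base is in excess by 0.002835 - 0.001937 = 0.0008977 mol in a total volume of 0.02742 L.
[OH^-] = 0.0008977/0.02742 = 0.03274 M, so pOH = 1.48 and pH = 14.00 - 1.48 = 12.52.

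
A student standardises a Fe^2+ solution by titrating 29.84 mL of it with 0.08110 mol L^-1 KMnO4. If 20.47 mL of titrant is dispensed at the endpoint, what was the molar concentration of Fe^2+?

0.278 M

n(KMnO4) = 0.08110 x 0.02047 = 0.001660 mol.
From the balanced equation, 1 mol KMnO4 reacts with 5 mol Fe^2+, so n(Fe^2+) = 0.001660 x 5/1 = 0.008301 mol.
[Fe^2+] = 0.008301 / 0.02984 L = 0.278 M.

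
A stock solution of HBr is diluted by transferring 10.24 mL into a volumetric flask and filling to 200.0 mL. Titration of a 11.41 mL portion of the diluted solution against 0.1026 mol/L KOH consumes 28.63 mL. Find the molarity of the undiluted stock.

n(KOH) = 0.1026 x 0.02863 = 0.002937 mol.
n(HBr) in the aliquot = 0.002937 mol.
[diluted HBr] = 0.002937 / 0.01141 = 0.2574 M.
Dilution factor = 200.0/10.24 = 19.53, so [stock] = 0.2574 x 19.53 = 5.03 M.

5.03 M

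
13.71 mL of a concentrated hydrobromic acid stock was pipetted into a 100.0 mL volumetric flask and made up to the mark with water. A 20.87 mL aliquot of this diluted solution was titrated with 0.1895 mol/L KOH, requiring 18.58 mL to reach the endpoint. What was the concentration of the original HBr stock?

n(KOH) = 0.1895 x 0.01858 = 0.003521 mol.
n(HBr) in the aliquot = 0.003521 mol.
[diluted HBr] = 0.003521 / 0.02087 = 0.1687 M.
Dilution factor = 100.0/13.71 = 7.294, so [stock] = 0.1687 x 7.294 = 1.23 M.

1.23 M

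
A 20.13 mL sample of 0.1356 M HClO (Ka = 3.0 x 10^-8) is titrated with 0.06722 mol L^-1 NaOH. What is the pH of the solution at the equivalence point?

n(HClO) = 0.1356 x 0.02013 = 0.002730 mol; V(NaOH) at equivalence = 0.002730/0.06722 = 0.04061 L.
At equivalence all the acid is converted to ClO-; total volume = 0.02013 + 0.04061 = 0.06074 L, so [ClO-] = 0.002730/0.06074 = 0.04494 M.
Kb = Kw/Ka = 1.0e-14 / 3.0 x 10^-8 = 3.33e-7.
[OH^-] = sqrt(Kb x [ClO-]) = sqrt(3.33e-7 x 0.04494) = 0.000122 M.
pOH = 3.91, so pH = 14.00 - 3.91 = 10.09.

10.09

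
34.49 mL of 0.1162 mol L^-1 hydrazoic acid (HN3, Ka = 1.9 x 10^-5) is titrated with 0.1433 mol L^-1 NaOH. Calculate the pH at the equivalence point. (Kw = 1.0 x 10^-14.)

8.76

n(HN3) = 0.1162 x 0.03449 = 0.004008 mol; V(NaOH) at equivalence = 0.004008/0.1433 = 0.02797 L.
At equivalence all the acid is converted to N3-; total volume = 0.03449 + 0.02797 = 0.06246 L, so [N3-] = 0.004008/0.06246 = 0.06417 M.
Kb = Kw/Ka = 1.0e-14 / 1.9 x 10^-5 = 5.26e-10.
[OH^-] = sqrt(Kb x [N3-]) = sqrt(5.26e-10 x 0.06417) = 5.81e-6 M.
pOH = 5.24, so pH = 14.00 - 5.24 = 8.76.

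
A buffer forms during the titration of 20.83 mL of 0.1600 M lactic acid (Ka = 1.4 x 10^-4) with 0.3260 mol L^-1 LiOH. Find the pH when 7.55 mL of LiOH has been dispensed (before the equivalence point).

4.30

Initial n(HC3H5O3) = 0.1600 x 0.02083 = 0.003333 mol.
n(LiOH) added = 0.3260 x 0.007550 = 0.002461 mol, converting that many moles of HC3H5O3 to C3H5O3-.
Remaining n(HC3H5O3) = 0.0008715 mol; n(C3H5O3-) = 0.002461 mol.
By Henderson-Hasselbalch, pH = pKa + log([A^-]/[HA]) = 3.85 + log(0.002461/0.0008715) = 3.85 + (+0.45) = 4.30.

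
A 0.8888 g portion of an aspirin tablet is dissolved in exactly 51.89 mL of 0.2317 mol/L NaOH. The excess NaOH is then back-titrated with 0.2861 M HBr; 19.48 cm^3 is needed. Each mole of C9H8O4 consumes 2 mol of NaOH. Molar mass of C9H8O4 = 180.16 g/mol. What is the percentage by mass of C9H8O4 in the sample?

Total n(NaOH) added = 0.2317 x 0.05189 = 0.01202 mol.
n(HBr) used = 0.2861 x 0.01948 = 0.005573 mol, which equals the excess n(NaOH).
So n(NaOH) consumed by the sample = 0.01202 - 0.005573 = 0.006450 mol.
n(C9H8O4) = 0.006450 / 2 = 0.003225 mol.
mass C9H8O4 = 0.003225 x 180.16 = 0.5810 g, so %C9H8O4 = 0.5810/0.8888 x 100 = 65.4%.

65.4%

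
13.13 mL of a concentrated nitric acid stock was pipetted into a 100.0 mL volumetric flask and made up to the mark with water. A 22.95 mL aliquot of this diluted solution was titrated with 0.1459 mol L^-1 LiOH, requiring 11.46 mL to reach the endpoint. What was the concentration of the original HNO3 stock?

0.555 M

n(LiOH) = 0.1459 x 0.01146 = 0.001672 mol.
n(HNO3) in the aliquot = 0.001672 mol.
[diluted HNO3] = 0.001672 / 0.02295 = 0.07285 M.
Dilution factor = 100.0/13.13 = 7.616, so [stock] = 0.07285 x 7.616 = 0.555 M.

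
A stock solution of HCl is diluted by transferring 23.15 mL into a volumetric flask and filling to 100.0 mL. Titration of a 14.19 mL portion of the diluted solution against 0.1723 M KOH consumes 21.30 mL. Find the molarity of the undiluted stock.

1.12 M

n(KOH) = 0.1723 x 0.02130 = 0.003670 mol.
n(HCl) in the aliquot = 0.003670 mol.
[diluted HCl] = 0.003670 / 0.01419 = 0.2586 M.
Dilution factor = 100.0/23.15 = 4.320, so [stock] = 0.2586 x 4.320 = 1.12 M.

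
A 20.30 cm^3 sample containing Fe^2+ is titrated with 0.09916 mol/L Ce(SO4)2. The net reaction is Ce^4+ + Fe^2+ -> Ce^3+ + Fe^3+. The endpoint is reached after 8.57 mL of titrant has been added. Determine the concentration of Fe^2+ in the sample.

0.0419 M

n(Ce(SO4)2) = 0.09916 x 0.008570 = 0.0008498 mol.
From the balanced equation, 1 mol Ce(SO4)2 reacts with 1 mol Fe^2+, so n(Fe^2+) = 0.0008498 x 1/1 = 0.0008498 mol.
[Fe^2+] = 0.0008498 / 0.02030 L = 0.0419 M.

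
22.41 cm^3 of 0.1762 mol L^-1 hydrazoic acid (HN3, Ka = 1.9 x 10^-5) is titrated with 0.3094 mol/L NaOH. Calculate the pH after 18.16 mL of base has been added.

n(acid) = 0.1762 x 0.02241 = 0.003949 mol; n(NaOH) added = 0.3094 x 0.01816 = 0.005619 mol.
Base is in excess by 0.005619 - 0.003949 = 0.001670 mol in a total volume of 0.04057 L.
[OH^-] = 0.001670/0.04057 = 0.04116 M, so pOH = 1.39 and pH = 14.00 - 1.39 = 12.61.

12.61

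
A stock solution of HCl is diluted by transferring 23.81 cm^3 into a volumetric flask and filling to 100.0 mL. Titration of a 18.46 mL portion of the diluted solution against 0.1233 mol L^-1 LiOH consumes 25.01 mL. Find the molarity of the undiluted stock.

0.702 M

n(LiOH) = 0.1233 x 0.02501 = 0.003084 mol.
n(HCl) in the aliquot = 0.003084 mol.
[diluted HCl] = 0.003084 / 0.01846 = 0.1670 M.
Dilution factor = 100.0/23.81 = 4.200, so [stock] = 0.1670 x 4.200 = 0.702 M.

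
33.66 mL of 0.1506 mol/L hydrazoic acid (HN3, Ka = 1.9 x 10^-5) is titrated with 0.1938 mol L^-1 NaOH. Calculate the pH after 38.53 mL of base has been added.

n(acid) = 0.1506 x 0.03366 = 0.005069 mol; n(NaOH) added = 0.1938 x 0.03853 = 0.007467 mol.
Base is in excess by 0.007467 - 0.005069 = 0.002398 mol in a total volume of 0.07219 L.
[OH^-] = 0.002398/0.07219 = 0.03322 M, so pOH = 1.48 and pH = 14.00 - 1.48 = 12.52.

12.52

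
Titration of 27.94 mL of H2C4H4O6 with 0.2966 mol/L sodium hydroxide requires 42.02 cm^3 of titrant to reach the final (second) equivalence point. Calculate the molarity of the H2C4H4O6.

n(NaOH) = 0.2966 x 0.04202 = 0.01246 mol.
At the final (second) equivalence point, 2 mol OH^- react per mol H2C4H4O6, so n(H2C4H4O6) = 0.01246 / 2 = 0.006232 mol.
[H2C4H4O6] = 0.006232 / 0.02794 L = 0.223 M.

0.223 M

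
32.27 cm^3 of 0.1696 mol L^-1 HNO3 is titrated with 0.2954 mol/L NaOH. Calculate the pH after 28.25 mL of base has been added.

12.68

n(acid) = 0.1696 x 0.03227 = 0.005473 mol; n(NaOH) added = 0.2954 x 0.02825 = 0.008345 mol.
Base is in excess by 0.008345 - 0.005473 = 0.002872 mol in a total volume of 0.06052 L.
[OH^-] = 0.002872/0.06052 = 0.04746 M, so pOH = 1.32 and pH = 14.00 - 1.32 = 12.68.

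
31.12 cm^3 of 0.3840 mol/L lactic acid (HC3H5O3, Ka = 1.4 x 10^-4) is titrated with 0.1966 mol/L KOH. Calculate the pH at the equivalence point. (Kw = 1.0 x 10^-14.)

8.48

n(HC3H5O3) = 0.3840 x 0.03112 = 0.01195 mol; V(KOH) at equivalence = 0.01195/0.1966 = 0.06078 L.
At equivalence all the acid is converted to C3H5O3-; total volume = 0.03112 + 0.06078 = 0.09190 L, so [C3H5O3-] = 0.01195/0.09190 = 0.1300 M.
Kb = Kw/Ka = 1.0e-14 / 1.4 x 10^-4 = 7.14e-11.
[OH^-] = sqrt(Kb x [C3H5O3-]) = sqrt(7.14e-11 x 0.1300) = 3.05e-6 M.
pOH = 5.52, so pH = 14.00 - 5.52 = 8.48.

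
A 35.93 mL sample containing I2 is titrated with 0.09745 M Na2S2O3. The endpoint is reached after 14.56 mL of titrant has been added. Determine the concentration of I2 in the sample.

n(Na2S2O3) = 0.09745 x 0.01456 = 0.001419 mol.
From the balanced equation, 2 mol Na2S2O3 reacts with 1 mol I2, so n(I2) = 0.001419 x 1/2 = 0.0007094 mol.
[I2] = 0.0007094 / 0.03593 L = 0.0197 M.

0.0197 M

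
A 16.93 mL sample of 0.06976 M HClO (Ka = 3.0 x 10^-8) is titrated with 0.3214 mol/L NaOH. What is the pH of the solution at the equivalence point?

10.14

n(HClO) = 0.06976 x 0.01693 = 0.001181 mol; V(NaOH) at equivalence = 0.001181/0.3214 = 0.003675 L.
At equivalence all the acid is converted to ClO-; total volume = 0.01693 + 0.003675 = 0.02060 L, so [ClO-] = 0.001181/0.02060 = 0.05732 M.
Kb = Kw/Ka = 1.0e-14 / 3.0 x 10^-8 = 3.33e-7.
[OH^-] = sqrt(Kb x [ClO-]) = sqrt(3.33e-7 x 0.05732) = 0.000138 M.
pOH = 3.86, so pH = 14.00 - 3.86 = 10.14.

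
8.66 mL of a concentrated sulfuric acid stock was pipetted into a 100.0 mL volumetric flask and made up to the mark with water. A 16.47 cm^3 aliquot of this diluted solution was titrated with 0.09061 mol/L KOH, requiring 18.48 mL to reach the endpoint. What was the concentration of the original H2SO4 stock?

n(KOH) = 0.09061 x 0.01848 = 0.001674 mol.
n(H2SO4) in the aliquot = 0.001674 x 1/2 = 0.0008372 mol.
[diluted H2SO4] = 0.0008372 / 0.01647 = 0.05083 M.
Dilution factor = 100.0/8.660 = 11.55, so [stock] = 0.05083 x 11.55 = 0.587 M.

0.587 M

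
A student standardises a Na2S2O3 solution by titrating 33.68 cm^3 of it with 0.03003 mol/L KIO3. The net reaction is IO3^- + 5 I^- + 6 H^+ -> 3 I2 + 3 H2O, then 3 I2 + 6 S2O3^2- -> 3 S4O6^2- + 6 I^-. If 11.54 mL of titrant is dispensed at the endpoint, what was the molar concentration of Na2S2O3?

n(KIO3) = 0.03003 x 0.01154 = 0.0003465 mol.
From the balanced equation, 1 mol KIO3 reacts with 6 mol Na2S2O3, so n(Na2S2O3) = 0.0003465 x 6/1 = 0.002079 mol.
[Na2S2O3] = 0.002079 / 0.03368 L = 0.0617 M.

0.0617 M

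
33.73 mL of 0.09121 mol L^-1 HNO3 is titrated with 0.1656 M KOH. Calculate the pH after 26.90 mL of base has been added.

12.36

n(acid) = 0.09121 x 0.03373 = 0.003077 mol; n(KOH) added = 0.1656 x 0.02690 = 0.004455 mol.
Base is in excess by 0.004455 - 0.003077 = 0.001378 mol in a total volume of 0.06063 L.
[OH^-] = 0.001378/0.06063 = 0.02273 M, so pOH = 1.64 and pH = 14.00 - 1.64 = 12.36.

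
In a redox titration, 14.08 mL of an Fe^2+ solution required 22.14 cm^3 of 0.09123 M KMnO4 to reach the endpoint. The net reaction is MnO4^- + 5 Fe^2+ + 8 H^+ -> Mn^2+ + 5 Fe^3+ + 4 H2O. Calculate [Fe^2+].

0.717 M

n(KMnO4) = 0.09123 x 0.02214 = 0.002020 mol.
From the balanced equation, 1 mol KMnO4 reacts with 5 mol Fe^2+, so n(Fe^2+) = 0.002020 x 5/1 = 0.01010 mol.
[Fe^2+] = 0.01010 / 0.01408 L = 0.717 M.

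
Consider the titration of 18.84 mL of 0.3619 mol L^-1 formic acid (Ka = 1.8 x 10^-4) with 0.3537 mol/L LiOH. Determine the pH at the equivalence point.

n(HCOOH) = 0.3619 x 0.01884 = 0.006818 mol; V(LiOH) at equivalence = 0.006818/0.3537 = 0.01928 L.
At equivalence all the acid is converted to HCOO-; total volume = 0.01884 + 0.01928 = 0.03812 L, so [HCOO-] = 0.006818/0.03812 = 0.1789 M.
Kb = Kw/Ka = 1.0e-14 / 1.8 x 10^-4 = 5.56e-11.
[OH^-] = sqrt(Kb x [HCOO-]) = sqrt(5.56e-11 x 0.1789) = 3.15e-6 M.
pOH = 5.50, so pH = 14.00 - 5.50 = 8.50.

8.50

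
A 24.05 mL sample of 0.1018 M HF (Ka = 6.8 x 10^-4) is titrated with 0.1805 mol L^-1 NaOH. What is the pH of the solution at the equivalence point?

n(HF) = 0.1018 x 0.02405 = 0.002448 mol; V(NaOH) at equivalence = 0.002448/0.1805 = 0.01356 L.
At equivalence all the acid is converted to F-; total volume = 0.02405 + 0.01356 = 0.03761 L, so [F-] = 0.002448/0.03761 = 0.06509 M.
Kb = Kw/Ka = 1.0e-14 / 6.8 x 10^-4 = 1.47e-11.
[OH^-] = sqrt(Kb x [F-]) = sqrt(1.47e-11 x 0.06509) = 9.78e-7 M.
pOH = 6.01, so pH = 14.00 - 6.01 = 7.99.

7.99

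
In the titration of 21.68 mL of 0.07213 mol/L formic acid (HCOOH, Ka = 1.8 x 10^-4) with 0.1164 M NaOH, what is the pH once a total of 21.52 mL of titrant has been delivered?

12.34

n(acid) = 0.07213 x 0.02168 = 0.001564 mol; n(NaOH) added = 0.1164 x 0.02152 = 0.002505 mol.
Base is in excess by 0.002505 - 0.001564 = 0.0009411 mol in a total volume of 0.04320 L.
[OH^-] = 0.0009411/0.04320 = 0.02179 M, so pOH = 1.66 and pH = 14.00 - 1.66 = 12.34.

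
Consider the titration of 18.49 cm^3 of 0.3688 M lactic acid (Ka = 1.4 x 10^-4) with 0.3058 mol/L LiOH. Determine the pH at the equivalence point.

8.54

n(HC3H5O3) = 0.3688 x 0.01849 = 0.006819 mol; V(LiOH) at equivalence = 0.006819/0.3058 = 0.02230 L.
At equivalence all the acid is converted to C3H5O3-; total volume = 0.01849 + 0.02230 = 0.04079 L, so [C3H5O3-] = 0.006819/0.04079 = 0.1672 M.
Kb = Kw/Ka = 1.0e-14 / 1.4 x 10^-4 = 7.14e-11.
[OH^-] = sqrt(Kb x [C3H5O3-]) = sqrt(7.14e-11 x 0.1672) = 3.46e-6 M.
pOH = 5.46, so pH = 14.00 - 5.46 = 8.54.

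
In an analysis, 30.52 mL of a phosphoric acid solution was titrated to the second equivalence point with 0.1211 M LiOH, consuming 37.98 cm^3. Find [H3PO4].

n(LiOH) = 0.1211 x 0.03798 = 0.004599 mol.
At the second equivalence point, 2 mol OH^- react per mol H3PO4, so n(H3PO4) = 0.004599 / 2 = 0.002300 mol.
[H3PO4] = 0.002300 / 0.03052 L = 0.0754 M.

0.0754 M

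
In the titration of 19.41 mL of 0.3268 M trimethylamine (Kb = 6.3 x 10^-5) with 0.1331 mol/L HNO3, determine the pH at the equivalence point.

5.41

n((CH3)3N) = 0.3268 x 0.01941 = 0.006343 mol; V(HNO3) at equivalence = 0.006343/0.1331 = 0.04766 L.
At equivalence the base is fully converted to (CH3)3NH+; total volume = 0.06707 L, so [(CH3)3NH+] = 0.006343/0.06707 = 0.09458 M.
Ka((CH3)3NH+) = Kw/Kb = 1.0e-14 / 6.3 x 10^-5 = 1.59e-10.
[H^+] = sqrt(Ka x [(CH3)3NH+]) = sqrt(1.59e-10 x 0.09458) = 3.87e-6 M.
pH = -log(3.87e-6) = 5.41.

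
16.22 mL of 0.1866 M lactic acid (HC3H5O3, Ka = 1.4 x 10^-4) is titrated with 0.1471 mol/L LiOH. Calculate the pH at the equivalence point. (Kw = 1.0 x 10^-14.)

8.38

n(HC3H5O3) = 0.1866 x 0.01622 = 0.003027 mol; V(LiOH) at equivalence = 0.003027/0.1471 = 0.02058 L.
At equivalence all the acid is converted to C3H5O3-; total volume = 0.01622 + 0.02058 = 0.03680 L, so [C3H5O3-] = 0.003027/0.03680 = 0.08226 M.
Kb = Kw/Ka = 1.0e-14 / 1.4 x 10^-4 = 7.14e-11.
[OH^-] = sqrt(Kb x [C3H5O3-]) = sqrt(7.14e-11 x 0.08226) = 2.42e-6 M.
pOH = 5.62, so pH = 14.00 - 5.62 = 8.38.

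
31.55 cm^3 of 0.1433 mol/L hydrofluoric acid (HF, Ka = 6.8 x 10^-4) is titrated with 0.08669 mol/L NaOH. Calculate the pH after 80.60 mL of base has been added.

12.34

n(acid) = 0.1433 x 0.03155 = 0.004521 mol; n(NaOH) added = 0.08669 x 0.08060 = 0.006987 mol.
Base is in excess by 0.006987 - 0.004521 = 0.002466 mol in a total volume of 0.1121 L.
[OH^-] = 0.002466/0.1121 = 0.02199 M, so pOH = 1.66 and pH = 14.00 - 1.66 = 12.34.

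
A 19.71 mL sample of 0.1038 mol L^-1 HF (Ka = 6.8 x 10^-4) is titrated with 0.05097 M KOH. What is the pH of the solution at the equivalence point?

n(HF) = 0.1038 x 0.01971 = 0.002046 mol; V(KOH) at equivalence = 0.002046/0.05097 = 0.04014 L.
At equivalence all the acid is converted to F-; total volume = 0.01971 + 0.04014 = 0.05985 L, so [F-] = 0.002046/0.05985 = 0.03418 M.
Kb = Kw/Ka = 1.0e-14 / 6.8 x 10^-4 = 1.47e-11.
[OH^-] = sqrt(Kb x [F-]) = sqrt(1.47e-11 x 0.03418) = 7.09e-7 M.
pOH = 6.15, so pH = 14.00 - 6.15 = 7.85.

7.85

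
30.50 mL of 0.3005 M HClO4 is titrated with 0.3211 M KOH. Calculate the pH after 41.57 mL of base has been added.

n(acid) = 0.3005 x 0.03050 = 0.009165 mol; n(KOH) added = 0.3211 x 0.04157 = 0.01335 mol.
Base is in excess by 0.01335 - 0.009165 = 0.004183 mol in a total volume of 0.07207 L.
[OH^-] = 0.004183/0.07207 = 0.05804 M, so pOH = 1.24 and pH = 14.00 - 1.24 = 12.76.

12.76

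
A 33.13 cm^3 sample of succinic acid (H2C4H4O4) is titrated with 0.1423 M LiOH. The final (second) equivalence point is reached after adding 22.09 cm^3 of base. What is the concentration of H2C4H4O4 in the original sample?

n(LiOH) = 0.1423 x 0.02209 = 0.003143 mol.
At the final (second) equivalence point, 2 mol OH^- react per mol H2C4H4O4, so n(H2C4H4O4) = 0.003143 / 2 = 0.001572 mol.
[H2C4H4O4] = 0.001572 / 0.03313 L = 0.0474 M.

0.0474 M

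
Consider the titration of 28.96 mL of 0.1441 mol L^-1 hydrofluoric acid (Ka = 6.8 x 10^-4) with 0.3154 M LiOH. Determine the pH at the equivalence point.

n(HF) = 0.1441 x 0.02896 = 0.004173 mol; V(LiOH) at equivalence = 0.004173/0.3154 = 0.01323 L.
At equivalence all the acid is converted to F-; total volume = 0.02896 + 0.01323 = 0.04219 L, so [F-] = 0.004173/0.04219 = 0.09891 M.
Kb = Kw/Ka = 1.0e-14 / 6.8 x 10^-4 = 1.47e-11.
[OH^-] = sqrt(Kb x [F-]) = sqrt(1.47e-11 x 0.09891) = 1.21e-6 M.
pOH = 5.92, so pH = 14.00 - 5.92 = 8.08.

8.08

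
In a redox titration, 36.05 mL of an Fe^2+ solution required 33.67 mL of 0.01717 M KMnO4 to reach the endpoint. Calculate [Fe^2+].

n(KMnO4) = 0.01717 x 0.03367 = 0.0005781 mol.
From the balanced equation, 1 mol KMnO4 reacts with 5 mol Fe^2+, so n(Fe^2+) = 0.0005781 x 5/1 = 0.002891 mol.
[Fe^2+] = 0.002891 / 0.03605 L = 0.0802 M.

0.0802 M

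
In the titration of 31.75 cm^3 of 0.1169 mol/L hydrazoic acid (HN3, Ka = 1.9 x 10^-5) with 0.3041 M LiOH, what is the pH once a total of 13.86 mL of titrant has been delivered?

n(acid) = 0.1169 x 0.03175 = 0.003712 mol; n(LiOH) added = 0.3041 x 0.01386 = 0.004215 mol.
Base is in excess by 0.004215 - 0.003712 = 0.0005033 mol in a total volume of 0.04561 L.
[OH^-] = 0.0005033/0.04561 = 0.01103 M, so pOH = 1.96 and pH = 14.00 - 1.96 = 12.04.

12.04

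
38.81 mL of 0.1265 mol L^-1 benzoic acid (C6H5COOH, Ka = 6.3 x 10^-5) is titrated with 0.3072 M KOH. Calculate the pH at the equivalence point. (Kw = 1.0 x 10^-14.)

8.58

n(C6H5COOH) = 0.1265 x 0.03881 = 0.004909 mol; V(KOH) at equivalence = 0.004909/0.3072 = 0.01598 L.
At equivalence all the acid is converted to C6H5COO-; total volume = 0.03881 + 0.01598 = 0.05479 L, so [C6H5COO-] = 0.004909/0.05479 = 0.08960 M.
Kb = Kw/Ka = 1.0e-14 / 6.3 x 10^-5 = 1.59e-10.
[OH^-] = sqrt(Kb x [C6H5COO-]) = sqrt(1.59e-10 x 0.08960) = 3.77e-6 M.
pOH = 5.42, so pH = 14.00 - 5.42 = 8.58.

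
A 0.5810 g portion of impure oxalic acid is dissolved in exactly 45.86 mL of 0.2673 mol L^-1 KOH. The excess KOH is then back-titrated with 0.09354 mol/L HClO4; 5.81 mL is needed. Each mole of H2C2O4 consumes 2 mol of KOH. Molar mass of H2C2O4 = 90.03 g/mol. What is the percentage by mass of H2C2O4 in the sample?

90.8%

Total n(KOH) added = 0.2673 x 0.04586 = 0.01226 mol.
n(HClO4) used = 0.09354 x 0.005810 = 0.0005435 mol, which equals the excess n(KOH).
So n(KOH) consumed by the sample = 0.01226 - 0.0005435 = 0.01171 mol.
n(H2C2O4) = 0.01171 / 2 = 0.005857 mol.
mass H2C2O4 = 0.005857 x 90.03 = 0.5273 g, so %H2C2O4 = 0.5273/0.5810 x 100 = 90.8%.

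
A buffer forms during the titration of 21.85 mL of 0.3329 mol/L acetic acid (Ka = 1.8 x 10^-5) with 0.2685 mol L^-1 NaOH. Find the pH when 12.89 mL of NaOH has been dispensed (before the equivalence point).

4.70

Initial n(CH3COOH) = 0.3329 x 0.02185 = 0.007274 mol.
n(NaOH) added = 0.2685 x 0.01289 = 0.003461 mol, converting that many moles of CH3COOH to CH3COO-.
Remaining n(CH3COOH) = 0.003813 mol; n(CH3COO-) = 0.003461 mol.
By Henderson-Hasselbalch, pH = pKa + log([A^-]/[HA]) = 4.74 + log(0.003461/0.003813) = 4.74 + (-0.04) = 4.70.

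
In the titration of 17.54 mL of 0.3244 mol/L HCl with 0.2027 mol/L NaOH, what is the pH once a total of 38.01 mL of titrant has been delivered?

12.56

n(acid) = 0.3244 x 0.01754 = 0.005690 mol; n(NaOH) added = 0.2027 x 0.03801 = 0.007705 mol.
Base is in excess by 0.007705 - 0.005690 = 0.002015 mol in a total volume of 0.05555 L.
[OH^-] = 0.002015/0.05555 = 0.03627 M, so pOH = 1.44 and pH = 14.00 - 1.44 = 12.56.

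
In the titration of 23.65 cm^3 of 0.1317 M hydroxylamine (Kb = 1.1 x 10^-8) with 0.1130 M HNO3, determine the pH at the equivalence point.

n(NH2OH) = 0.1317 x 0.02365 = 0.003115 mol; V(HNO3) at equivalence = 0.003115/0.1130 = 0.02756 L.
At equivalence the base is fully converted to NH3OH+; total volume = 0.05121 L, so [NH3OH+] = 0.003115/0.05121 = 0.06082 M.
Ka(NH3OH+) = Kw/Kb = 1.0e-14 / 1.1 x 10^-8 = 9.09e-7.
[H^+] = sqrt(Ka x [NH3OH+]) = sqrt(9.09e-7 x 0.06082) = 0.000235 M.
pH = -log(0.000235) = 3.63.

3.63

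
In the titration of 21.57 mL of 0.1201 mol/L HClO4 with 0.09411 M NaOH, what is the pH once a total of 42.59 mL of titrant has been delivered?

n(acid) = 0.1201 x 0.02157 = 0.002591 mol; n(NaOH) added = 0.09411 x 0.04259 = 0.004008 mol.
Base is in excess by 0.004008 - 0.002591 = 0.001418 mol in a total volume of 0.06416 L.
[OH^-] = 0.001418/0.06416 = 0.02209 M, so pOH = 1.66 and pH = 14.00 - 1.66 = 12.34.

12.34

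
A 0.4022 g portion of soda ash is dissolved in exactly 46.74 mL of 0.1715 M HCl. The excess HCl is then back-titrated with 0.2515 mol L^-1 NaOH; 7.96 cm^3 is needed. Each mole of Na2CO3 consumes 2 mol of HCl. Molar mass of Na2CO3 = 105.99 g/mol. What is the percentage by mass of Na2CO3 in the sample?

79.2%

Total n(HCl) added = 0.1715 x 0.04674 = 0.008016 mol.
n(NaOH) used = 0.2515 x 0.007960 = 0.002002 mol, which equals the excess n(HCl).
So n(HCl) consumed by the sample = 0.008016 - 0.002002 = 0.006014 mol.
n(Na2CO3) = 0.006014 / 2 = 0.003007 mol.
mass Na2CO3 = 0.003007 x 105.99 = 0.3187 g, so %Na2CO3 = 0.3187/0.4022 x 100 = 79.2%.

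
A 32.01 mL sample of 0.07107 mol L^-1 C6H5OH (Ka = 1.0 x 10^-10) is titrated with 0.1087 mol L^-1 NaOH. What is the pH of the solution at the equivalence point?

11.32

n(C6H5OH) = 0.07107 x 0.03201 = 0.002275 mol; V(NaOH) at equivalence = 0.002275/0.1087 = 0.02093 L.
At equivalence all the acid is converted to C6H5O-; total volume = 0.03201 + 0.02093 = 0.05294 L, so [C6H5O-] = 0.002275/0.05294 = 0.04297 M.
Kb = Kw/Ka = 1.0e-14 / 1.0 x 10^-10 = 0.000100.
[OH^-] = sqrt(Kb x [C6H5O-]) = sqrt(0.000100 x 0.04297) = 0.00207 M.
pOH = 2.68, so pH = 14.00 - 2.68 = 11.32.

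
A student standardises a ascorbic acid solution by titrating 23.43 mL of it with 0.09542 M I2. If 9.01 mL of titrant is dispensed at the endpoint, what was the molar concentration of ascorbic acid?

0.0367 M

n(I2) = 0.09542 x 0.009010 = 0.0008597 mol.
From the balanced equation, 1 mol I2 reacts with 1 mol ascorbic acid, so n(ascorbic acid) = 0.0008597 x 1/1 = 0.0008597 mol.
[ascorbic acid] = 0.0008597 / 0.02343 L = 0.0367 M.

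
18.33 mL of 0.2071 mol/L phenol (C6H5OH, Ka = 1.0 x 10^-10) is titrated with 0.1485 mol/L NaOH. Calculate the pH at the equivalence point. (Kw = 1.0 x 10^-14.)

11.47

n(C6H5OH) = 0.2071 x 0.01833 = 0.003796 mol; V(NaOH) at equivalence = 0.003796/0.1485 = 0.02556 L.
At equivalence all the acid is converted to C6H5O-; total volume = 0.01833 + 0.02556 = 0.04389 L, so [C6H5O-] = 0.003796/0.04389 = 0.08649 M.
Kb = Kw/Ka = 1.0e-14 / 1.0 x 10^-10 = 0.000100.
[OH^-] = sqrt(Kb x [C6H5O-]) = sqrt(0.000100 x 0.08649) = 0.00294 M.
pOH = 2.53, so pH = 14.00 - 2.53 = 11.47.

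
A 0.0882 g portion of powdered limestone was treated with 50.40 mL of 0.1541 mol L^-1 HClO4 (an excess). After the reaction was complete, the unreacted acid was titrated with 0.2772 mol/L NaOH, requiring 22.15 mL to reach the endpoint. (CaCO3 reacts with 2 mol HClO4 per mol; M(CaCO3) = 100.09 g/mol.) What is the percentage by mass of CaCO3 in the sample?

92.3%

Total n(HClO4) added = 0.1541 x 0.05040 = 0.007767 mol.
n(NaOH) used = 0.2772 x 0.02215 = 0.006140 mol, which equals the excess n(HClO4).
So n(HClO4) consumed by the sample = 0.007767 - 0.006140 = 0.001627 mol.
n(CaCO3) = 0.001627 / 2 = 0.0008133 mol.
mass CaCO3 = 0.0008133 x 100.09 = 0.08141 g, so %CaCO3 = 0.08141/0.0882 x 100 = 92.3%.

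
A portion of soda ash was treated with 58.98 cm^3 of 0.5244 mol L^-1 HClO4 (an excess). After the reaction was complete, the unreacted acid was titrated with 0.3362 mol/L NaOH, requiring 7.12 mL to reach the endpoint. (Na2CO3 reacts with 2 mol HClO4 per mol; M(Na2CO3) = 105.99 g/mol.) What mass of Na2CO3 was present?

1.51 g

Total n(HClO4) added = 0.5244 x 0.05898 = 0.03093 mol.
n(NaOH) used = 0.3362 x 0.007120 = 0.002394 mol, which equals the excess n(HClO4).
So n(HClO4) consumed by the sample = 0.03093 - 0.002394 = 0.02854 mol.
n(Na2CO3) = 0.02854 / 2 = 0.01427 mol.
mass = 0.01427 mol x 105.99 g/mol = 1.51 g.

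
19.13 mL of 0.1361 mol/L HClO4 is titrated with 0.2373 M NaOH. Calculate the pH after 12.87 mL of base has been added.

12.15

n(acid) = 0.1361 x 0.01913 = 0.002604 mol; n(NaOH) added = 0.2373 x 0.01287 = 0.003054 mol.
Base is in excess by 0.003054 - 0.002604 = 0.0004505 mol in a total volume of 0.03200 L.
[OH^-] = 0.0004505/0.03200 = 0.01408 M, so pOH = 1.85 and pH = 14.00 - 1.85 = 12.15.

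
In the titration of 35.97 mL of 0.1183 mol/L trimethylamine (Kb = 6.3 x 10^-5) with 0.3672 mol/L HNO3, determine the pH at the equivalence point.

n((CH3)3N) = 0.1183 x 0.03597 = 0.004255 mol; V(HNO3) at equivalence = 0.004255/0.3672 = 0.01159 L.
At equivalence the base is fully converted to (CH3)3NH+; total volume = 0.04756 L, so [(CH3)3NH+] = 0.004255/0.04756 = 0.08947 M.
Ka((CH3)3NH+) = Kw/Kb = 1.0e-14 / 6.3 x 10^-5 = 1.59e-10.
[H^+] = sqrt(Ka x [(CH3)3NH+]) = sqrt(1.59e-10 x 0.08947) = 3.77e-6 M.
pH = -log(3.77e-6) = 5.42.

5.42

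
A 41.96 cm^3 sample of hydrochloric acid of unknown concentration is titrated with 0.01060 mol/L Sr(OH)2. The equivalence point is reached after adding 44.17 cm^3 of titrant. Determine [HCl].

0.0223 M

n(Sr(OH)2) delivered = 0.01060 x 0.04417 = 0.0004682 mol.
The reaction is 2 HCl + 1 Sr(OH)2, so n(HCl) = 0.0004682 x 2/1 = 0.0009364 mol.
[HCl] = 0.0009364 mol / 0.04196 L = 0.0223 M.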